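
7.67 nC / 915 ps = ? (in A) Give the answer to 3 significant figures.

8.38 A

(7.67e-9) / (915e-12) = 0.0083825e3 A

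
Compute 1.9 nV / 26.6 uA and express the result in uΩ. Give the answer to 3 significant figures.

(1.9e-9) / (26.6e-6) = 0.071429e-3 Ω

71.4 uΩ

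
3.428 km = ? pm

kilo = 1e3, pico = 1e-12; factor is 1e15.
3.428 × 1e15 = 3428000000000000

3428000000000000 pm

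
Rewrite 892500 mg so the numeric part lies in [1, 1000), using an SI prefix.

892.5 g

= 892.5 g; mantissa already in [1, 1000).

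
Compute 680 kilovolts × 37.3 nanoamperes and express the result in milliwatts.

25.364 milliwatts

680 × 10³ × 37.3 × 10⁻⁹ = 25364 × 10⁻⁶ W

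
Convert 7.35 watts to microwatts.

7350000 microwatts

(no prefix) = 1e0, micro = 1e-6; factor is 1e6.
7.35 × 1e6 = 7350000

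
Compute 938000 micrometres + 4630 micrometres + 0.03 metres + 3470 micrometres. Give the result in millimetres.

976.1 millimetres

In millimetres:
  938000 micrometres = 938000 × 10⁻³ millimetres = 938
  4630 micrometres = 4630 × 10⁻³ millimetres = 4.63
  0.03 metres = 0.03 × 10³ millimetres = 30
  3470 micrometres = 3470 × 10⁻³ millimetres = 3.47
Sum: 938 + 4.63 + 30 + 3.47 = 976.1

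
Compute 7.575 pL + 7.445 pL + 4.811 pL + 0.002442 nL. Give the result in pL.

22.273 pL

In pL:
  7.575 pL → 7.575
  7.445 pL → 7.445
  4.811 pL → 4.811
  0.002442 nL = 0.002442 × 10³ pL = 2.442
Sum: 7.575 + 7.445 + 4.811 + 2.442 = 22.273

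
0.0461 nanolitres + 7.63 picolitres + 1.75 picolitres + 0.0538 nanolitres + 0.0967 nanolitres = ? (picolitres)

205.98 picolitres

In picolitres:
  0.0461 nanolitres = 0.0461 × 10³ picolitres = 46.1
  7.63 picolitres → 7.63
  1.75 picolitres → 1.75
  0.0538 nanolitres = 0.0538 × 10³ picolitres = 53.8
  0.0967 nanolitres = 0.0967 × 10³ picolitres = 96.7
Sum: 46.1 + 7.63 + 1.75 + 53.8 + 96.7 = 205.98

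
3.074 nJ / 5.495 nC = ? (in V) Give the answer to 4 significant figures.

(3.074e-9) / (5.495e-9) = 0.559418 V

0.5594 V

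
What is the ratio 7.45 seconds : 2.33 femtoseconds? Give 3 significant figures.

(7.45) / (2.33 × 10⁻¹⁵) = 3.197 × 10¹⁵

3200000000000000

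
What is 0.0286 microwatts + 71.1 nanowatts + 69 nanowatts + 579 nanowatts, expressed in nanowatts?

In nanowatts:
  0.0286 microwatts = 0.0286e3 nanowatts = 28.6
  71.1 nanowatts → 71.1
  69 nanowatts → 69
  579 nanowatts → 579
Sum: 28.6 + 71.1 + 69 + 579 = 747.7

747.7 nanowatts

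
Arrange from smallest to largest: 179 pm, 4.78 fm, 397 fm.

179 pm = 0.000000000179 m
4.78 fm = 0.00000000000000478 m
397 fm = 0.000000000000397 m

4.78 fm < 397 fm < 179 pm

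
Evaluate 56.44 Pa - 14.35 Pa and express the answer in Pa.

42.09 Pa

In Pa:
  56.44 Pa → 56.44
  14.35 Pa → 14.35
Difference: 56.44 - 14.35 = 42.09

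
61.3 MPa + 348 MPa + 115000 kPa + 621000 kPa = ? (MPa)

In MPa:
  61.3 MPa → 61.3
  348 MPa → 348
  115000 kPa = 115000 × 10⁻³ MPa = 115
  621000 kPa = 621000 × 10⁻³ MPa = 621
Sum: 61.3 + 348 + 115 + 621 = 1145.3

1145.3 MPa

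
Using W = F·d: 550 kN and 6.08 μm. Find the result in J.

3.344 J

550 × 10^3 × 6.08 × 10^-6 = 3344 × 10^-3 J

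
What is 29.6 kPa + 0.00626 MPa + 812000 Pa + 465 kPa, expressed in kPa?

In kPa:
  29.6 kPa → 29.6
  0.00626 MPa = 0.00626 × 10^3 kPa = 6.26
  812000 Pa = 812000 × 10^-3 kPa = 812
  465 kPa → 465
Sum: 29.6 + 6.26 + 812 + 465 = 1312.86

1312.86 kPa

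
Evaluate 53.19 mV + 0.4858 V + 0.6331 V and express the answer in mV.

1172.09 mV

In mV:
  53.19 mV → 53.19
  0.4858 V = 0.4858 × 10³ mV = 485.8
  0.6331 V = 0.6331 × 10³ mV = 633.1
Sum: 53.19 + 485.8 + 633.1 = 1172.09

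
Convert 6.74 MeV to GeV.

mega = 1e6, giga = 1e9; factor is 1e-3.
6.74 × 1e-3 = 0.00674

0.00674 GeV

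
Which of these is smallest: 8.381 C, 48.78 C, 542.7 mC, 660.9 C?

8.381 C = 8.381 C
48.78 C = 48.78 C
542.7 mC = 0.5427 C
660.9 C = 660.9 C

542.7 mC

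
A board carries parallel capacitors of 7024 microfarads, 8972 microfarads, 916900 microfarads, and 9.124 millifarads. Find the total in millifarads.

In millifarads:
  7024 microfarads = 7024e-3 millifarads = 7.024
  8972 microfarads = 8972e-3 millifarads = 8.972
  916900 microfarads = 916900e-3 millifarads = 916.9
  9.124 millifarads → 9.124
Sum: 7.024 + 8.972 + 916.9 + 9.124 = 942.02

942.02 millifarads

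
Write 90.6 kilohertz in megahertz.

0.0906 megahertz

kilo = 10^3, mega = 10^6; factor is 10^-3.
90.6 × 10^-3 = 0.0906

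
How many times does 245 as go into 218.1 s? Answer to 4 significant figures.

890200000000000000

(218.1) / (245e-18) = 0.8902e18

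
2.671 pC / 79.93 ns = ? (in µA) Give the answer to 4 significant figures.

(2.671 × 10^-12) / (79.93 × 10^-9) = 0.0334167 × 10^-3 A

33.42 µA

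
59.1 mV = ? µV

59100 µV

milli = 10^-3, micro = 10^-6; factor is 10^3.
59.1 × 10^3 = 59100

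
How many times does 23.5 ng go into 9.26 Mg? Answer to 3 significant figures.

394000000000000

(9.26e6) / (23.5e-9) = 0.394e15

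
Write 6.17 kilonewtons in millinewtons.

kilo = 1e3, milli = 1e-3; factor is 1e6.
6.17 × 1e6 = 6170000

6170000 millinewtons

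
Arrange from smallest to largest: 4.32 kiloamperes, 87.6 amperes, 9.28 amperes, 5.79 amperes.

4.32 kiloamperes = 4320 amperes
87.6 amperes = 87.6 amperes
9.28 amperes = 9.28 amperes
5.79 amperes = 5.79 amperes

5.79 amperes < 9.28 amperes < 87.6 amperes < 4.32 kiloamperes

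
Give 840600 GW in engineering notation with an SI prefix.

= 840.6e12 W; 1e12 is tera.

840.6 TW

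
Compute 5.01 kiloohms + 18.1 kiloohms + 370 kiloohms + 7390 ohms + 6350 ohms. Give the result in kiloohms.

406.85 kiloohms

In kiloohms:
  5.01 kiloohms → 5.01
  18.1 kiloohms → 18.1
  370 kiloohms → 370
  7390 ohms = 7390 × 10^-3 kiloohms = 7.39
  6350 ohms = 6350 × 10^-3 kiloohms = 6.35
Sum: 5.01 + 18.1 + 370 + 7.39 + 6.35 = 406.85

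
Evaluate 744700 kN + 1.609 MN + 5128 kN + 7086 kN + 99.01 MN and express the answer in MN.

In MN:
  744700 kN = 744700e-3 MN = 744.7
  1.609 MN → 1.609
  5128 kN = 5128e-3 MN = 5.128
  7086 kN = 7086e-3 MN = 7.086
  99.01 MN → 99.01
Sum: 744.7 + 1.609 + 5.128 + 7.086 + 99.01 = 857.533

857.533 MN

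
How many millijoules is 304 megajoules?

mega = 1e6, milli = 1e-3; factor is 1e9.
304 × 1e9 = 304000000000

304000000000 millijoules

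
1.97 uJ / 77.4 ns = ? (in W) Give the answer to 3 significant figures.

(1.97 × 10^-6) / (77.4 × 10^-9) = 0.025452 × 10^3 W

25.5 W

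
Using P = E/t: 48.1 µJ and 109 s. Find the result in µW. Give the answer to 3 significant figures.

(48.1e-6) / (109) = 0.44128e-6 W

0.441 µW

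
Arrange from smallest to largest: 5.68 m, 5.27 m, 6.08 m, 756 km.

5.68 m = 5.68 m
5.27 m = 5.27 m
6.08 m = 6.08 m
756 km = 756000 m

5.27 m < 5.68 m < 6.08 m < 756 km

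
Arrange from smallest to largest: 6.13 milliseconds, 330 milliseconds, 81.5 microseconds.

6.13 milliseconds = 0.00613 seconds
330 milliseconds = 0.33 seconds
81.5 microseconds = 0.0000815 seconds

81.5 microseconds < 6.13 milliseconds < 330 milliseconds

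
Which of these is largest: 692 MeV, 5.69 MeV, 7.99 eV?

692 MeV

692 MeV = 692000000 eV
5.69 MeV = 5690000 eV
7.99 eV = 7.99 eV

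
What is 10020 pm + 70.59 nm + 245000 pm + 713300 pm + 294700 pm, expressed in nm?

In nm:
  10020 pm = 10020 × 10⁻³ nm = 10.02
  70.59 nm → 70.59
  245000 pm = 245000 × 10⁻³ nm = 245
  713300 pm = 713300 × 10⁻³ nm = 713.3
  294700 pm = 294700 × 10⁻³ nm = 294.7
Sum: 10.02 + 70.59 + 245 + 713.3 + 294.7 = 1333.61

1333.61 nm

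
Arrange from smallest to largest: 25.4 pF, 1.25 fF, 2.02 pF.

1.25 fF < 2.02 pF < 25.4 pF

25.4 pF = 0.0000000000254 F
1.25 fF = 0.00000000000000125 F
2.02 pF = 0.00000000000202 F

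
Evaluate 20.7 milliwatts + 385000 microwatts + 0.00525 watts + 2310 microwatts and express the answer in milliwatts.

In milliwatts:
  20.7 milliwatts → 20.7
  385000 microwatts = 385000 × 10⁻³ milliwatts = 385
  0.00525 watts = 0.00525 × 10³ milliwatts = 5.25
  2310 microwatts = 2310 × 10⁻³ milliwatts = 2.31
Sum: 20.7 + 385 + 5.25 + 2.31 = 413.26

413.26 milliwatts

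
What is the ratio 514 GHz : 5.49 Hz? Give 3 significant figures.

(514 × 10^9) / (5.49) = 93.62 × 10^9

93600000000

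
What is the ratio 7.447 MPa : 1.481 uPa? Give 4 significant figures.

5028000000000

(7.447e6) / (1.481e-6) = 5.0284e12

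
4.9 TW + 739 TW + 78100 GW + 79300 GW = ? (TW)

In TW:
  4.9 TW → 4.9
  739 TW → 739
  78100 GW = 78100 × 10⁻³ TW = 78.1
  79300 GW = 79300 × 10⁻³ TW = 79.3
Sum: 4.9 + 739 + 78.1 + 79.3 = 901.3

901.3 TW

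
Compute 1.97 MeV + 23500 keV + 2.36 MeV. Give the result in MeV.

In MeV:
  1.97 MeV → 1.97
  23500 keV = 23500e-3 MeV = 23.5
  2.36 MeV → 2.36
Sum: 1.97 + 23.5 + 2.36 = 27.83

27.83 MeV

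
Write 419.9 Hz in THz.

0.0000000004199 THz

(no prefix) = 10^0, tera = 10^12; factor is 10^-12.
419.9 × 10^-12 = 0.0000000004199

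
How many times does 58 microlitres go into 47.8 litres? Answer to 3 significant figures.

(47.8) / (58 × 10^-6) = 0.8241 × 10^6

824000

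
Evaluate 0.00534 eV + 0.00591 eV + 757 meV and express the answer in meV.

In meV:
  0.00534 eV = 0.00534 × 10^3 meV = 5.34
  0.00591 eV = 0.00591 × 10^3 meV = 5.91
  757 meV → 757
Sum: 5.34 + 5.91 + 757 = 768.25

768.25 meV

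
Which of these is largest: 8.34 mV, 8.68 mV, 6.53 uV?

8.68 mV

8.34 mV = 0.00834 V
8.68 mV = 0.00868 V
6.53 uV = 0.00000653 V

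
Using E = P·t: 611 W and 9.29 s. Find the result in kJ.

611 × 9.29 = 5676.19 J

5.67619 kJ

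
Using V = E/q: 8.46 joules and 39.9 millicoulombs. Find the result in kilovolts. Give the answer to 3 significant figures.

(8.46) / (39.9 × 10^-3) = 0.21203 × 10^3 V

0.212 kilovolts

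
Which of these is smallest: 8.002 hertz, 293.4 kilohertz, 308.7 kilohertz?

8.002 hertz = 8.002 hertz
293.4 kilohertz = 293400 hertz
308.7 kilohertz = 308700 hertz

8.002 hertz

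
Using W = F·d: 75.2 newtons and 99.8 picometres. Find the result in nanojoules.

75.2 × 99.8 × 10⁻¹² = 7504.96 × 10⁻¹² J

7.50496 nanojoules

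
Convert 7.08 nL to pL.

nano = 1e-9, pico = 1e-12; factor is 1e3.
7.08 × 1e3 = 7080

7080 pL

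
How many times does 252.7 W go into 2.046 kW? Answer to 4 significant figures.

8.097

(2.046e3) / (252.7) = 0.0080966e3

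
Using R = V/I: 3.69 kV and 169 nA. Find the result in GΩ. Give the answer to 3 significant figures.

(3.69 × 10³) / (169 × 10⁻⁹) = 0.021834 × 10¹² Ω

21.8 GΩ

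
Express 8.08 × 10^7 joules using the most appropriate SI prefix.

= 80.8 × 10^6 joules; 10^6 is mega.

80.8 megajoules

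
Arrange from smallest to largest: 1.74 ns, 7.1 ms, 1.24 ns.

1.74 ns = 0.00000000174 s
7.1 ms = 0.0071 s
1.24 ns = 0.00000000124 s

1.24 ns < 1.74 ns < 7.1 ms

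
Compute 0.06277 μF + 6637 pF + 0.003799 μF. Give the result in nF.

In nF:
  0.06277 μF = 0.06277 × 10³ nF = 62.77
  6637 pF = 6637 × 10⁻³ nF = 6.637
  0.003799 μF = 0.003799 × 10³ nF = 3.799
Sum: 62.77 + 6.637 + 3.799 = 73.206

73.206 nF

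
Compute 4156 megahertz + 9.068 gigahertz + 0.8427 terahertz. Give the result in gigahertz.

855.924 gigahertz

In gigahertz:
  4156 megahertz = 4156 × 10⁻³ gigahertz = 4.156
  9.068 gigahertz → 9.068
  0.8427 terahertz = 0.8427 × 10³ gigahertz = 842.7
Sum: 4.156 + 9.068 + 842.7 = 855.924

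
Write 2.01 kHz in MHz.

kilo = 10³, mega = 10⁶; factor is 10⁻³.
2.01 × 10⁻³ = 0.00201

0.00201 MHz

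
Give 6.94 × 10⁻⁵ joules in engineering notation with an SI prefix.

= 69.4 × 10⁻⁶ joules; 10⁻⁶ is micro.

69.4 microjoules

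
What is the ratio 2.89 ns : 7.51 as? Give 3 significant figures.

(2.89e-9) / (7.51e-18) = 0.3848e9

385000000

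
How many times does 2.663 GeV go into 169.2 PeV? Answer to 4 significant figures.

(169.2 × 10¹⁵) / (2.663 × 10⁹) = 63.537 × 10⁶

63540000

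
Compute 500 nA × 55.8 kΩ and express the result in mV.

27.9 mV

500 × 10⁻⁹ × 55.8 × 10³ = 27900 × 10⁻⁶ V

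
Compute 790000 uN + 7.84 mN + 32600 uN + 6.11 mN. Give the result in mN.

836.55 mN

In mN:
  790000 uN = 790000 × 10^-3 mN = 790
  7.84 mN → 7.84
  32600 uN = 32600 × 10^-3 mN = 32.6
  6.11 mN → 6.11
Sum: 790 + 7.84 + 32.6 + 6.11 = 836.55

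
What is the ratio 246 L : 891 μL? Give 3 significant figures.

276000

(246) / (891 × 10⁻⁶) = 0.2761 × 10⁶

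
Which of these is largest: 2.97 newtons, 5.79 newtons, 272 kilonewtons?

2.97 newtons = 2.97 newtons
5.79 newtons = 5.79 newtons
272 kilonewtons = 272000 newtons

272 kilonewtons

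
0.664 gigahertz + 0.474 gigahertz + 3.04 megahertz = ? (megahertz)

In megahertz:
  0.664 gigahertz = 0.664e3 megahertz = 664
  0.474 gigahertz = 0.474e3 megahertz = 474
  3.04 megahertz → 3.04
Sum: 664 + 474 + 3.04 = 1141.04

1141.04 megahertz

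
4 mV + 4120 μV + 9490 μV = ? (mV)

In mV:
  4 mV → 4
  4120 μV = 4120 × 10⁻³ mV = 4.12
  9490 μV = 9490 × 10⁻³ mV = 9.49
Sum: 4 + 4.12 + 9.49 = 17.61

17.61 mV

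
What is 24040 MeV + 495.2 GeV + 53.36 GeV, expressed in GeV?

In GeV:
  24040 MeV = 24040e-3 GeV = 24.04
  495.2 GeV → 495.2
  53.36 GeV → 53.36
Sum: 24.04 + 495.2 + 53.36 = 572.6

572.6 GeV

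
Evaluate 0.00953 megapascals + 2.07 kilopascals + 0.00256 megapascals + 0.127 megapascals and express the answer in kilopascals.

In kilopascals:
  0.00953 megapascals = 0.00953 × 10³ kilopascals = 9.53
  2.07 kilopascals → 2.07
  0.00256 megapascals = 0.00256 × 10³ kilopascals = 2.56
  0.127 megapascals = 0.127 × 10³ kilopascals = 127
Sum: 9.53 + 2.07 + 2.56 + 127 = 141.16

141.16 kilopascals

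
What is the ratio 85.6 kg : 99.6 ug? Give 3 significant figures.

(85.6 × 10³) / (99.6 × 10⁻⁶) = 0.8594 × 10⁹

859000000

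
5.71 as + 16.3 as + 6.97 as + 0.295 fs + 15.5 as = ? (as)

339.48 as

In as:
  5.71 as → 5.71
  16.3 as → 16.3
  6.97 as → 6.97
  0.295 fs = 0.295e3 as = 295
  15.5 as → 15.5
Sum: 5.71 + 16.3 + 6.97 + 295 + 15.5 = 339.48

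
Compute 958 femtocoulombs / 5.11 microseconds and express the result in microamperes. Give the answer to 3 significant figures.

0.187 microamperes

(958 × 10^-15) / (5.11 × 10^-6) = 187.48 × 10^-9 A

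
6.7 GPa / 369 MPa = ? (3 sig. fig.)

(6.7e9) / (369e6) = 0.01816e3

18.2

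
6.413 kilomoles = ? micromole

kilo = 10³, micro = 10⁻⁶; factor is 10⁹.
6.413 × 10⁹ = 6413000000

6413000000 micromoles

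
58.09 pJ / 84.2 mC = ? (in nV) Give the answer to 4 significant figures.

0.6899 nV

(58.09e-12) / (84.2e-3) = 0.689905e-9 V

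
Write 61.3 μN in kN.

micro = 10⁻⁶, kilo = 10³; factor is 10⁻⁹.
61.3 × 10⁻⁹ = 0.0000000613

0.0000000613 kN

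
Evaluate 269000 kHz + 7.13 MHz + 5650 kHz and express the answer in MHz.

281.78 MHz

In MHz:
  269000 kHz = 269000 × 10^-3 MHz = 269
  7.13 MHz → 7.13
  5650 kHz = 5650 × 10^-3 MHz = 5.65
Sum: 269 + 7.13 + 5.65 = 281.78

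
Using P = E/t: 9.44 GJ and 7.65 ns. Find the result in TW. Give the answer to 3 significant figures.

1230000 TW

(9.44e9) / (7.65e-9) = 1.234e18 W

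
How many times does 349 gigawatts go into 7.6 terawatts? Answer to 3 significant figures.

(7.6e12) / (349e9) = 0.02178e3

21.8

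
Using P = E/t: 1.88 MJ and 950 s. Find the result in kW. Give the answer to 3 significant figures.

(1.88e6) / (950) = 0.0019789e6 W

1.98 kW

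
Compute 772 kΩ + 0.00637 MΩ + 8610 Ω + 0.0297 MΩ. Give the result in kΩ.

In kΩ:
  772 kΩ → 772
  0.00637 MΩ = 0.00637 × 10^3 kΩ = 6.37
  8610 Ω = 8610 × 10^-3 kΩ = 8.61
  0.0297 MΩ = 0.0297 × 10^3 kΩ = 29.7
Sum: 772 + 6.37 + 8.61 + 29.7 = 816.68

816.68 kΩ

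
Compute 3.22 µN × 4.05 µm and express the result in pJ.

3.22e-6 × 4.05e-6 = 13.041e-12 J

13.041 pJ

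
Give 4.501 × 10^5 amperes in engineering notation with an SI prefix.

450.1 kiloamperes

= 450.1 × 10^3 amperes; 10^3 is kilo.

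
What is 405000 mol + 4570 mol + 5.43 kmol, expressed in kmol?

In kmol:
  405000 mol = 405000e-3 kmol = 405
  4570 mol = 4570e-3 kmol = 4.57
  5.43 kmol → 5.43
Sum: 405 + 4.57 + 5.43 = 415

415 kmol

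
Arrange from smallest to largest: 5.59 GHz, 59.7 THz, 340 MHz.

340 MHz < 5.59 GHz < 59.7 THz

5.59 GHz = 5590000000 Hz
59.7 THz = 59700000000000 Hz
340 MHz = 340000000 Hz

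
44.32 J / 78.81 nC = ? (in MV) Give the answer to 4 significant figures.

(44.32) / (78.81 × 10^-9) = 0.562365 × 10^9 V

562.4 MV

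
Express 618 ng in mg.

0.000618 mg

nano = 10⁻⁹, milli = 10⁻³; factor is 10⁻⁶.
618 × 10⁻⁶ = 0.000618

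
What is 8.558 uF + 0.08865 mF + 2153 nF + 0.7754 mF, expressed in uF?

874.761 uF

In uF:
  8.558 uF → 8.558
  0.08865 mF = 0.08865e3 uF = 88.65
  2153 nF = 2153e-3 uF = 2.153
  0.7754 mF = 0.7754e3 uF = 775.4
Sum: 8.558 + 88.65 + 2.153 + 775.4 = 874.761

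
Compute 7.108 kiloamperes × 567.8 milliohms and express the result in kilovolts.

4.0359224 kilovolts

7.108 × 10³ × 567.8 × 10⁻³ = 4035.9224 V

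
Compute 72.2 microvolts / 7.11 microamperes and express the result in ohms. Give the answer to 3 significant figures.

(72.2 × 10^-6) / (7.11 × 10^-6) = 10.155 Ω

10.2 ohms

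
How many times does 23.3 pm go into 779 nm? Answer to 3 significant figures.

33400

(779 × 10⁻⁹) / (23.3 × 10⁻¹²) = 33.43 × 10³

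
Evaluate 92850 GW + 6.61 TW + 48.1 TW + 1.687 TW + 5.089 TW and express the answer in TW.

154.336 TW

In TW:
  92850 GW = 92850 × 10^-3 TW = 92.85
  6.61 TW → 6.61
  48.1 TW → 48.1
  1.687 TW → 1.687
  5.089 TW → 5.089
Sum: 92.85 + 6.61 + 48.1 + 1.687 + 5.089 = 154.336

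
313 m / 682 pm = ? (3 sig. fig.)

459000000000

(313) / (682e-12) = 0.4589e12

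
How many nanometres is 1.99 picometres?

pico = 10⁻¹², nano = 10⁻⁹; factor is 10⁻³.
1.99 × 10⁻³ = 0.00199

0.00199 nanometres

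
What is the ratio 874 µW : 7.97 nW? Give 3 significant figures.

110000

(874 × 10⁻⁶) / (7.97 × 10⁻⁹) = 109.7 × 10³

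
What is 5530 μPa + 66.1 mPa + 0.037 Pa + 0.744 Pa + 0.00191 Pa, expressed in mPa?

854.54 mPa

In mPa:
  5530 μPa = 5530 × 10^-3 mPa = 5.53
  66.1 mPa → 66.1
  0.037 Pa = 0.037 × 10^3 mPa = 37
  0.744 Pa = 0.744 × 10^3 mPa = 744
  0.00191 Pa = 0.00191 × 10^3 mPa = 1.91
Sum: 5.53 + 66.1 + 37 + 744 + 1.91 = 854.54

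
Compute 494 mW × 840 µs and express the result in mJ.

494 × 10⁻³ × 840 × 10⁻⁶ = 414960 × 10⁻⁹ J

0.41496 mJ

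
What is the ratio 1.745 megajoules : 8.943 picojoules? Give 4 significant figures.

(1.745e6) / (8.943e-12) = 0.19512e18

195100000000000000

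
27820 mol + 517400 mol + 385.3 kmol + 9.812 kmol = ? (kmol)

In kmol:
  27820 mol = 27820 × 10^-3 kmol = 27.82
  517400 mol = 517400 × 10^-3 kmol = 517.4
  385.3 kmol → 385.3
  9.812 kmol → 9.812
Sum: 27.82 + 517.4 + 385.3 + 9.812 = 940.332

940.332 kmol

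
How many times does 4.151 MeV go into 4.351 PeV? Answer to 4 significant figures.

(4.351 × 10¹⁵) / (4.151 × 10⁶) = 1.0482 × 10⁹

1048000000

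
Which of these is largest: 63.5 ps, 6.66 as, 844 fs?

63.5 ps = 0.0000000000635 s
6.66 as = 0.00000000000000000666 s
844 fs = 0.000000000000844 s

63.5 ps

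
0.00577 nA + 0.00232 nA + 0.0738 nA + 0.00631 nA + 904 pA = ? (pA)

In pA:
  0.00577 nA = 0.00577 × 10³ pA = 5.77
  0.00232 nA = 0.00232 × 10³ pA = 2.32
  0.0738 nA = 0.0738 × 10³ pA = 73.8
  0.00631 nA = 0.00631 × 10³ pA = 6.31
  904 pA → 904
Sum: 5.77 + 2.32 + 73.8 + 6.31 + 904 = 992.2

992.2 pA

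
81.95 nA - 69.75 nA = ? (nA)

In nA:
  81.95 nA → 81.95
  69.75 nA → 69.75
Difference: 81.95 - 69.75 = 12.2

12.2 nA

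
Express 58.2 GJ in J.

giga = 1e9, (no prefix) = 1e0; factor is 1e9.
58.2 × 1e9 = 58200000000

58200000000 J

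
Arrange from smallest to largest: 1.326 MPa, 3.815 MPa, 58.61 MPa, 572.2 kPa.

572.2 kPa < 1.326 MPa < 3.815 MPa < 58.61 MPa

1.326 MPa = 1326000 Pa
3.815 MPa = 3815000 Pa
58.61 MPa = 58610000 Pa
572.2 kPa = 572200 Pa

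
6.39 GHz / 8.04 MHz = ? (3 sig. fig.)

795

(6.39e9) / (8.04e6) = 0.7948e3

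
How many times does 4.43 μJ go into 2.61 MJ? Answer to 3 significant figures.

589000000000

(2.61 × 10⁶) / (4.43 × 10⁻⁶) = 0.5892 × 10¹²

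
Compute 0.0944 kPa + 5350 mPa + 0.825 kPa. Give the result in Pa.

924.75 Pa

In Pa:
  0.0944 kPa = 0.0944e3 Pa = 94.4
  5350 mPa = 5350e-3 Pa = 5.35
  0.825 kPa = 0.825e3 Pa = 825
Sum: 94.4 + 5.35 + 825 = 924.75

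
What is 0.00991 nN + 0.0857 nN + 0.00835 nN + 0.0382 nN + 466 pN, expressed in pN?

In pN:
  0.00991 nN = 0.00991 × 10³ pN = 9.91
  0.0857 nN = 0.0857 × 10³ pN = 85.7
  0.00835 nN = 0.00835 × 10³ pN = 8.35
  0.0382 nN = 0.0382 × 10³ pN = 38.2
  466 pN → 466
Sum: 9.91 + 85.7 + 8.35 + 38.2 + 466 = 608.16

608.16 pN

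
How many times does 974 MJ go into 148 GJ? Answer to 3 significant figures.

152

(148 × 10^9) / (974 × 10^6) = 0.152 × 10^3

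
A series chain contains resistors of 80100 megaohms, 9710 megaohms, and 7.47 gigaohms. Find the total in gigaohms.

97.28 gigaohms

In gigaohms:
  80100 megaohms = 80100 × 10^-3 gigaohms = 80.1
  9710 megaohms = 9710 × 10^-3 gigaohms = 9.71
  7.47 gigaohms → 7.47
Sum: 80.1 + 9.71 + 7.47 = 97.28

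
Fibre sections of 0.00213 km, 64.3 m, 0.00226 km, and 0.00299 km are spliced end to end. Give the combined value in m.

71.68 m

In m:
  0.00213 km = 0.00213e3 m = 2.13
  64.3 m → 64.3
  0.00226 km = 0.00226e3 m = 2.26
  0.00299 km = 0.00299e3 m = 2.99
Sum: 2.13 + 64.3 + 2.26 + 2.99 = 71.68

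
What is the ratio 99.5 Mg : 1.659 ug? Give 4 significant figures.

(99.5 × 10⁶) / (1.659 × 10⁻⁶) = 59.976 × 10¹²

59980000000000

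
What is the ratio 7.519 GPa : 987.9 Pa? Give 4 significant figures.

(7.519 × 10^9) / (987.9) = 0.0076111 × 10^9

7611000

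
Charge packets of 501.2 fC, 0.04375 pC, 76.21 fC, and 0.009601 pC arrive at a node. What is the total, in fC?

In fC:
  501.2 fC → 501.2
  0.04375 pC = 0.04375e3 fC = 43.75
  76.21 fC → 76.21
  0.009601 pC = 0.009601e3 fC = 9.601
Sum: 501.2 + 43.75 + 76.21 + 9.601 = 630.761

630.761 fC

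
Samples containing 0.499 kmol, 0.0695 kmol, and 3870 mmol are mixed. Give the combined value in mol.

572.37 mol

In mol:
  0.499 kmol = 0.499 × 10³ mol = 499
  0.0695 kmol = 0.0695 × 10³ mol = 69.5
  3870 mmol = 3870 × 10⁻³ mol = 3.87
Sum: 499 + 69.5 + 3.87 = 572.37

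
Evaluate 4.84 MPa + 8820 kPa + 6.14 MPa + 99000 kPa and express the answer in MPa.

In MPa:
  4.84 MPa → 4.84
  8820 kPa = 8820e-3 MPa = 8.82
  6.14 MPa → 6.14
  99000 kPa = 99000e-3 MPa = 99
Sum: 4.84 + 8.82 + 6.14 + 99 = 118.8

118.8 MPa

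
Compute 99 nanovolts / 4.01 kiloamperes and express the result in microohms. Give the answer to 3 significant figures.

0.0000247 microohms

(99 × 10⁻⁹) / (4.01 × 10³) = 24.688 × 10⁻¹² Ω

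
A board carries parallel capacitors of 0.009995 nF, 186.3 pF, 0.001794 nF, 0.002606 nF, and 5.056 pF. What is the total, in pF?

205.751 pF

In pF:
  0.009995 nF = 0.009995 × 10³ pF = 9.995
  186.3 pF → 186.3
  0.001794 nF = 0.001794 × 10³ pF = 1.794
  0.002606 nF = 0.002606 × 10³ pF = 2.606
  5.056 pF → 5.056
Sum: 9.995 + 186.3 + 1.794 + 2.606 + 5.056 = 205.751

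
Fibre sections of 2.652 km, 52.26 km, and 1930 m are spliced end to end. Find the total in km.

In km:
  2.652 km → 2.652
  52.26 km → 52.26
  1930 m = 1930 × 10⁻³ km = 1.93
Sum: 2.652 + 52.26 + 1.93 = 56.842

56.842 km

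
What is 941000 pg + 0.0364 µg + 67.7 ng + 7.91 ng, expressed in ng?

1053.01 ng

In ng:
  941000 pg = 941000 × 10^-3 ng = 941
  0.0364 µg = 0.0364 × 10^3 ng = 36.4
  67.7 ng → 67.7
  7.91 ng → 7.91
Sum: 941 + 36.4 + 67.7 + 7.91 = 1053.01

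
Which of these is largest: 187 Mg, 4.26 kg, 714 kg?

187 Mg

187 Mg = 187000000 g
4.26 kg = 4260 g
714 kg = 714000 g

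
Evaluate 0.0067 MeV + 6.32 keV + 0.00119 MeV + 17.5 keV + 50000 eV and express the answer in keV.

81.71 keV

In keV:
  0.0067 MeV = 0.0067 × 10³ keV = 6.7
  6.32 keV → 6.32
  0.00119 MeV = 0.00119 × 10³ keV = 1.19
  17.5 keV → 17.5
  50000 eV = 50000 × 10⁻³ keV = 50
Sum: 6.7 + 6.32 + 1.19 + 17.5 + 50 = 81.71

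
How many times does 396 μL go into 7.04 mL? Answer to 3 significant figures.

17.8

(7.04e-3) / (396e-6) = 0.01778e3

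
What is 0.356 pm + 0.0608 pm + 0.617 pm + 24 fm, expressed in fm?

1057.8 fm

In fm:
  0.356 pm = 0.356 × 10^3 fm = 356
  0.0608 pm = 0.0608 × 10^3 fm = 60.8
  0.617 pm = 0.617 × 10^3 fm = 617
  24 fm → 24
Sum: 356 + 60.8 + 617 + 24 = 1057.8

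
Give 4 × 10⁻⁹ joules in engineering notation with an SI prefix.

4 nanojoules

= 4 × 10⁻⁹ joules; 10⁻⁹ is nano.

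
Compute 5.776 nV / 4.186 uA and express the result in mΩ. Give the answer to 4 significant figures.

(5.776 × 10⁻⁹) / (4.186 × 10⁻⁶) = 1.37984 × 10⁻³ Ω

1.380 mΩ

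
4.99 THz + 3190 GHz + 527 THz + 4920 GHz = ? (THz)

In THz:
  4.99 THz → 4.99
  3190 GHz = 3190 × 10⁻³ THz = 3.19
  527 THz → 527
  4920 GHz = 4920 × 10⁻³ THz = 4.92
Sum: 4.99 + 3.19 + 527 + 4.92 = 540.1

540.1 THz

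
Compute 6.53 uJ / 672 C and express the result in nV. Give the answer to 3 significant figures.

9.72 nV

(6.53 × 10^-6) / (672) = 0.0097173 × 10^-6 V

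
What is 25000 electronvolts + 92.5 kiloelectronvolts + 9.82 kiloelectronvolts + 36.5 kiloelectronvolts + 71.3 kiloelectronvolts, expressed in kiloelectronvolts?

In kiloelectronvolts:
  25000 electronvolts = 25000 × 10⁻³ kiloelectronvolts = 25
  92.5 kiloelectronvolts → 92.5
  9.82 kiloelectronvolts → 9.82
  36.5 kiloelectronvolts → 36.5
  71.3 kiloelectronvolts → 71.3
Sum: 25 + 92.5 + 9.82 + 36.5 + 71.3 = 235.12

235.12 kiloelectronvolts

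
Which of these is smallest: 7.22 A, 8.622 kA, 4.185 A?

7.22 A = 7.22 A
8.622 kA = 8622 A
4.185 A = 4.185 A

4.185 A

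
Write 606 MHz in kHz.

606000 kHz

mega = 10⁶, kilo = 10³; factor is 10³.
606 × 10³ = 606000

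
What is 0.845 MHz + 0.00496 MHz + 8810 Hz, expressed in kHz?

858.77 kHz

In kHz:
  0.845 MHz = 0.845 × 10^3 kHz = 845
  0.00496 MHz = 0.00496 × 10^3 kHz = 4.96
  8810 Hz = 8810 × 10^-3 kHz = 8.81
Sum: 845 + 4.96 + 8.81 = 858.77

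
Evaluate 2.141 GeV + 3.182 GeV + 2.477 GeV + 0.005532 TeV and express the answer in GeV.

In GeV:
  2.141 GeV → 2.141
  3.182 GeV → 3.182
  2.477 GeV → 2.477
  0.005532 TeV = 0.005532 × 10^3 GeV = 5.532
Sum: 2.141 + 3.182 + 2.477 + 5.532 = 13.332

13.332 GeV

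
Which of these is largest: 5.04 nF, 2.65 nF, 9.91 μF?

9.91 μF

5.04 nF = 0.00000000504 F
2.65 nF = 0.00000000265 F
9.91 μF = 0.00000991 F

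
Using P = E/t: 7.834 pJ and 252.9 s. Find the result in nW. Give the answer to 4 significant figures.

0.00003098 nW

(7.834 × 10^-12) / (252.9) = 0.0309767 × 10^-12 W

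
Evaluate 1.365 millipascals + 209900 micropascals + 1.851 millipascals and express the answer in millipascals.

213.116 millipascals

In millipascals:
  1.365 millipascals → 1.365
  209900 micropascals = 209900 × 10^-3 millipascals = 209.9
  1.851 millipascals → 1.851
Sum: 1.365 + 209.9 + 1.851 = 213.116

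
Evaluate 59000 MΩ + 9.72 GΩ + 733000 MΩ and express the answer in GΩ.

801.72 GΩ

In GΩ:
  59000 MΩ = 59000 × 10⁻³ GΩ = 59
  9.72 GΩ → 9.72
  733000 MΩ = 733000 × 10⁻³ GΩ = 733
Sum: 59 + 9.72 + 733 = 801.72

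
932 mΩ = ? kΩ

milli = 10⁻³, kilo = 10³; factor is 10⁻⁶.
932 × 10⁻⁶ = 0.000932

0.000932 kΩ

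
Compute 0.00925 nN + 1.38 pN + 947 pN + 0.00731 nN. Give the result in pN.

964.94 pN

In pN:
  0.00925 nN = 0.00925e3 pN = 9.25
  1.38 pN → 1.38
  947 pN → 947
  0.00731 nN = 0.00731e3 pN = 7.31
Sum: 9.25 + 1.38 + 947 + 7.31 = 964.94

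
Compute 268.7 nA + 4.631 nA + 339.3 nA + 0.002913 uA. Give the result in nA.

In nA:
  268.7 nA → 268.7
  4.631 nA → 4.631
  339.3 nA → 339.3
  0.002913 uA = 0.002913e3 nA = 2.913
Sum: 268.7 + 4.631 + 339.3 + 2.913 = 615.544

615.544 nA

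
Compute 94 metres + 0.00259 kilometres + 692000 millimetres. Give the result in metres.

788.59 metres

In metres:
  94 metres → 94
  0.00259 kilometres = 0.00259e3 metres = 2.59
  692000 millimetres = 692000e-3 metres = 692
Sum: 94 + 2.59 + 692 = 788.59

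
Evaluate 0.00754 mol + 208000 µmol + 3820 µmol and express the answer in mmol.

In mmol:
  0.00754 mol = 0.00754 × 10³ mmol = 7.54
  208000 µmol = 208000 × 10⁻³ mmol = 208
  3820 µmol = 3820 × 10⁻³ mmol = 3.82
Sum: 7.54 + 208 + 3.82 = 219.36

219.36 mmol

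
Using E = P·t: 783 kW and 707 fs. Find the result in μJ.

0.553581 μJ

783 × 10^3 × 707 × 10^-15 = 553581 × 10^-12 J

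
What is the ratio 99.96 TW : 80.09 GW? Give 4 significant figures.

1248

(99.96 × 10^12) / (80.09 × 10^9) = 1.2481 × 10^3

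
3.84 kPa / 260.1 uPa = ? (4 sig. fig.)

(3.84e3) / (260.1e-6) = 0.014764e9

14760000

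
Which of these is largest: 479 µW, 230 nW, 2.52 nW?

479 µW = 0.000479 W
230 nW = 0.00000023 W
2.52 nW = 0.00000000252 W

479 µW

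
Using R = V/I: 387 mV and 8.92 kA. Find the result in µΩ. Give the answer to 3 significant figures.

43.4 µΩ

(387 × 10⁻³) / (8.92 × 10³) = 43.386 × 10⁻⁶ Ω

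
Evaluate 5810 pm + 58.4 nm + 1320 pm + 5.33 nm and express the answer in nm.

70.86 nm

In nm:
  5810 pm = 5810 × 10⁻³ nm = 5.81
  58.4 nm → 58.4
  1320 pm = 1320 × 10⁻³ nm = 1.32
  5.33 nm → 5.33
Sum: 5.81 + 58.4 + 1.32 + 5.33 = 70.86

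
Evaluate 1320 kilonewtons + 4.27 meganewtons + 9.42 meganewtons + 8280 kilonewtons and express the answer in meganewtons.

In meganewtons:
  1320 kilonewtons = 1320e-3 meganewtons = 1.32
  4.27 meganewtons → 4.27
  9.42 meganewtons → 9.42
  8280 kilonewtons = 8280e-3 meganewtons = 8.28
Sum: 1.32 + 4.27 + 9.42 + 8.28 = 23.29

23.29 meganewtons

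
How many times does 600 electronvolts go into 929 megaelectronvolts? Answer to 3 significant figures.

1550000

(929 × 10^6) / (600) = 1.548 × 10^6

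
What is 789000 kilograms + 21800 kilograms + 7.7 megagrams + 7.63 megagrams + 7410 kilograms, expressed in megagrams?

833.54 megagrams

In megagrams:
  789000 kilograms = 789000 × 10^-3 megagrams = 789
  21800 kilograms = 21800 × 10^-3 megagrams = 21.8
  7.7 megagrams → 7.7
  7.63 megagrams → 7.63
  7410 kilograms = 7410 × 10^-3 megagrams = 7.41
Sum: 789 + 21.8 + 7.7 + 7.63 + 7.41 = 833.54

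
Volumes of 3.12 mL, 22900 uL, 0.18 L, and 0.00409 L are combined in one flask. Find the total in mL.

In mL:
  3.12 mL → 3.12
  22900 uL = 22900e-3 mL = 22.9
  0.18 L = 0.18e3 mL = 180
  0.00409 L = 0.00409e3 mL = 4.09
Sum: 3.12 + 22.9 + 180 + 4.09 = 210.11

210.11 mL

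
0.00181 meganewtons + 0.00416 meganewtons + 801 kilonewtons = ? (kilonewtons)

806.97 kilonewtons

In kilonewtons:
  0.00181 meganewtons = 0.00181e3 kilonewtons = 1.81
  0.00416 meganewtons = 0.00416e3 kilonewtons = 4.16
  801 kilonewtons → 801
Sum: 1.81 + 4.16 + 801 = 806.97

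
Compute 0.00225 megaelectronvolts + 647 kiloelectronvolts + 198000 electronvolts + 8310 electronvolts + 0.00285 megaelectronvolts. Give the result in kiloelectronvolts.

In kiloelectronvolts:
  0.00225 megaelectronvolts = 0.00225 × 10³ kiloelectronvolts = 2.25
  647 kiloelectronvolts → 647
  198000 electronvolts = 198000 × 10⁻³ kiloelectronvolts = 198
  8310 electronvolts = 8310 × 10⁻³ kiloelectronvolts = 8.31
  0.00285 megaelectronvolts = 0.00285 × 10³ kiloelectronvolts = 2.85
Sum: 2.25 + 647 + 198 + 8.31 + 2.85 = 858.41

858.41 kiloelectronvolts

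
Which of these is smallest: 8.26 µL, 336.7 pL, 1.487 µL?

336.7 pL

8.26 µL = 0.00000826 L
336.7 pL = 0.0000000003367 L
1.487 µL = 0.000001487 L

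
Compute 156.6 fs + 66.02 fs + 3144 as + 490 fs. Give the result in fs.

715.764 fs

In fs:
  156.6 fs → 156.6
  66.02 fs → 66.02
  3144 as = 3144e-3 fs = 3.144
  490 fs → 490
Sum: 156.6 + 66.02 + 3.144 + 490 = 715.764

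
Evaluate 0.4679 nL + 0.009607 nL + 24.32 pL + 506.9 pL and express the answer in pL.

1008.727 pL

In pL:
  0.4679 nL = 0.4679 × 10^3 pL = 467.9
  0.009607 nL = 0.009607 × 10^3 pL = 9.607
  24.32 pL → 24.32
  506.9 pL → 506.9
Sum: 467.9 + 9.607 + 24.32 + 506.9 = 1008.727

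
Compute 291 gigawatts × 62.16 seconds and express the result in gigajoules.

291 × 10⁹ × 62.16 = 18088.56 × 10⁹ J

18088.56 gigajoules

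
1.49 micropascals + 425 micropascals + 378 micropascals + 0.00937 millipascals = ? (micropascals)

813.86 micropascals

In micropascals:
  1.49 micropascals → 1.49
  425 micropascals → 425
  378 micropascals → 378
  0.00937 millipascals = 0.00937e3 micropascals = 9.37
Sum: 1.49 + 425 + 378 + 9.37 = 813.86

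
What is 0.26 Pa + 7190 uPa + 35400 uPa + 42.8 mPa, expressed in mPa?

In mPa:
  0.26 Pa = 0.26 × 10³ mPa = 260
  7190 uPa = 7190 × 10⁻³ mPa = 7.19
  35400 uPa = 35400 × 10⁻³ mPa = 35.4
  42.8 mPa → 42.8
Sum: 260 + 7.19 + 35.4 + 42.8 = 345.39

345.39 mPa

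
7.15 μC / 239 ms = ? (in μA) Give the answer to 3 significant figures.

(7.15 × 10⁻⁶) / (239 × 10⁻³) = 0.029916 × 10⁻³ A

29.9 μA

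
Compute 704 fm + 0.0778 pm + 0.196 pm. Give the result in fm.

977.8 fm

In fm:
  704 fm → 704
  0.0778 pm = 0.0778 × 10^3 fm = 77.8
  0.196 pm = 0.196 × 10^3 fm = 196
Sum: 704 + 77.8 + 196 = 977.8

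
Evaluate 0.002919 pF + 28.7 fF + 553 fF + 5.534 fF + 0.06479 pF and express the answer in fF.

654.943 fF

In fF:
  0.002919 pF = 0.002919 × 10³ fF = 2.919
  28.7 fF → 28.7
  553 fF → 553
  5.534 fF → 5.534
  0.06479 pF = 0.06479 × 10³ fF = 64.79
Sum: 2.919 + 28.7 + 553 + 5.534 + 64.79 = 654.943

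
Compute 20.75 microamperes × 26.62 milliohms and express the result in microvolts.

20.75 × 10⁻⁶ × 26.62 × 10⁻³ = 552.365 × 10⁻⁹ V

0.552365 microvolts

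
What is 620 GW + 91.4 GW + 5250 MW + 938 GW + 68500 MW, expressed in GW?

1723.15 GW

In GW:
  620 GW → 620
  91.4 GW → 91.4
  5250 MW = 5250 × 10⁻³ GW = 5.25
  938 GW → 938
  68500 MW = 68500 × 10⁻³ GW = 68.5
Sum: 620 + 91.4 + 5.25 + 938 + 68.5 = 1723.15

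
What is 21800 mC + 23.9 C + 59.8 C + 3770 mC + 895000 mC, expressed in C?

In C:
  21800 mC = 21800e-3 C = 21.8
  23.9 C → 23.9
  59.8 C → 59.8
  3770 mC = 3770e-3 C = 3.77
  895000 mC = 895000e-3 C = 895
Sum: 21.8 + 23.9 + 59.8 + 3.77 + 895 = 1004.27

1004.27 C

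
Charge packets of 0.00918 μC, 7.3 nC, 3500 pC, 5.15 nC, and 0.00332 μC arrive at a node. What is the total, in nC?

In nC:
  0.00918 μC = 0.00918 × 10³ nC = 9.18
  7.3 nC → 7.3
  3500 pC = 3500 × 10⁻³ nC = 3.5
  5.15 nC → 5.15
  0.00332 μC = 0.00332 × 10³ nC = 3.32
Sum: 9.18 + 7.3 + 3.5 + 5.15 + 3.32 = 28.45

28.45 nC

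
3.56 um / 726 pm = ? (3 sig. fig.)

(3.56e-6) / (726e-12) = 0.004904e6

4900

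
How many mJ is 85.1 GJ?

giga = 10^9, milli = 10^-3; factor is 10^12.
85.1 × 10^12 = 85100000000000

85100000000000 mJ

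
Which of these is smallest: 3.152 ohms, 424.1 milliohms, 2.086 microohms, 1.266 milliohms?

3.152 ohms = 3.152 ohms
424.1 milliohms = 0.4241 ohms
2.086 microohms = 0.000002086 ohms
1.266 milliohms = 0.001266 ohms

2.086 microohms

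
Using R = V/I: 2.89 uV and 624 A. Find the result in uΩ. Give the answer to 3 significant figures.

0.00463 uΩ

(2.89 × 10⁻⁶) / (624) = 0.0046314 × 10⁻⁶ Ω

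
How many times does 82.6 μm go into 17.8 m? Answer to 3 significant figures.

215000

(17.8) / (82.6 × 10^-6) = 0.2155 × 10^6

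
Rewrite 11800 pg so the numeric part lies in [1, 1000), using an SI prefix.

11.8 ng

= 11.8e-9 g; 1e-9 is nano.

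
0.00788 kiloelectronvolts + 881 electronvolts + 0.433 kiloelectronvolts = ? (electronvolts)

1321.88 electronvolts

In electronvolts:
  0.00788 kiloelectronvolts = 0.00788e3 electronvolts = 7.88
  881 electronvolts → 881
  0.433 kiloelectronvolts = 0.433e3 electronvolts = 433
Sum: 7.88 + 881 + 433 = 1321.88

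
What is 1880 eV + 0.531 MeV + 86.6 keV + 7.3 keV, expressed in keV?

In keV:
  1880 eV = 1880 × 10^-3 keV = 1.88
  0.531 MeV = 0.531 × 10^3 keV = 531
  86.6 keV → 86.6
  7.3 keV → 7.3
Sum: 1.88 + 531 + 86.6 + 7.3 = 626.78

626.78 keV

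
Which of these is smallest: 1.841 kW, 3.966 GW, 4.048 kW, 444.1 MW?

1.841 kW

1.841 kW = 1841 W
3.966 GW = 3966000000 W
4.048 kW = 4048 W
444.1 MW = 444100000 W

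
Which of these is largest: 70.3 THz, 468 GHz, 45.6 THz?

70.3 THz

70.3 THz = 70300000000000 Hz
468 GHz = 468000000000 Hz
45.6 THz = 45600000000000 Hz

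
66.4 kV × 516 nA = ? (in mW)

34.2624 mW

66.4 × 10³ × 516 × 10⁻⁹ = 34262.4 × 10⁻⁶ W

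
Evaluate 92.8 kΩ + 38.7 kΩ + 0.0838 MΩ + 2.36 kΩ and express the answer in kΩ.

In kΩ:
  92.8 kΩ → 92.8
  38.7 kΩ → 38.7
  0.0838 MΩ = 0.0838 × 10^3 kΩ = 83.8
  2.36 kΩ → 2.36
Sum: 92.8 + 38.7 + 83.8 + 2.36 = 217.66

217.66 kΩ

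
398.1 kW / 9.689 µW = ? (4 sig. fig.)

41090000000

(398.1 × 10³) / (9.689 × 10⁻⁶) = 41.088 × 10⁹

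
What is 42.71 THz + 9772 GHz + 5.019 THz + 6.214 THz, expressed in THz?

In THz:
  42.71 THz → 42.71
  9772 GHz = 9772 × 10⁻³ THz = 9.772
  5.019 THz → 5.019
  6.214 THz → 6.214
Sum: 42.71 + 9.772 + 5.019 + 6.214 = 63.715

63.715 THz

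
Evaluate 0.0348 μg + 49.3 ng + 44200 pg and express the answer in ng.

In ng:
  0.0348 μg = 0.0348 × 10³ ng = 34.8
  49.3 ng → 49.3
  44200 pg = 44200 × 10⁻³ ng = 44.2
Sum: 34.8 + 49.3 + 44.2 = 128.3

128.3 ng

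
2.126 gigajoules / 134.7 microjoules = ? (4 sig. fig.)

15780000000000

(2.126e9) / (134.7e-6) = 0.015783e15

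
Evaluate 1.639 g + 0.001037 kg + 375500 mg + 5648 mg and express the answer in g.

In g:
  1.639 g → 1.639
  0.001037 kg = 0.001037 × 10³ g = 1.037
  375500 mg = 375500 × 10⁻³ g = 375.5
  5648 mg = 5648 × 10⁻³ g = 5.648
Sum: 1.639 + 1.037 + 375.5 + 5.648 = 383.824

383.824 g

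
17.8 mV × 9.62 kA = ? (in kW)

0.171236 kW

17.8e-3 × 9.62e3 = 171.236 W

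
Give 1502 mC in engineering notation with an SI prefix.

1.502 C

= 1.502 C; mantissa already in [1, 1000).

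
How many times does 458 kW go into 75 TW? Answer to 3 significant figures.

(75 × 10^12) / (458 × 10^3) = 0.1638 × 10^9

164000000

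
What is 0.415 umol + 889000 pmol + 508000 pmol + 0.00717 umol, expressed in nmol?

In nmol:
  0.415 umol = 0.415 × 10^3 nmol = 415
  889000 pmol = 889000 × 10^-3 nmol = 889
  508000 pmol = 508000 × 10^-3 nmol = 508
  0.00717 umol = 0.00717 × 10^3 nmol = 7.17
Sum: 415 + 889 + 508 + 7.17 = 1819.17

1819.17 nmol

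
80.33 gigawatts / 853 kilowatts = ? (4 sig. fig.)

94170

(80.33 × 10^9) / (853 × 10^3) = 0.094174 × 10^6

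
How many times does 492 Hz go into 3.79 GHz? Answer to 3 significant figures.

(3.79e9) / (492) = 0.007703e9

7700000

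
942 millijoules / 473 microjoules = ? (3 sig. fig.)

(942e-3) / (473e-6) = 1.992e3

1990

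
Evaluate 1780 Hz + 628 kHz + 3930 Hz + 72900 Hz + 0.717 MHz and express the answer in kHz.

1423.61 kHz

In kHz:
  1780 Hz = 1780 × 10^-3 kHz = 1.78
  628 kHz → 628
  3930 Hz = 3930 × 10^-3 kHz = 3.93
  72900 Hz = 72900 × 10^-3 kHz = 72.9
  0.717 MHz = 0.717 × 10^3 kHz = 717
Sum: 1.78 + 628 + 3.93 + 72.9 + 717 = 1423.61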